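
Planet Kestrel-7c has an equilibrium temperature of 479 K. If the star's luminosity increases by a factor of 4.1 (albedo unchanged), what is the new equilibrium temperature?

T_eq ∝ L^(1/4) · d^(−1/2).
T′ = 479 × 4.1^(1/4) = 682 K.

T_eq ≈ 682 K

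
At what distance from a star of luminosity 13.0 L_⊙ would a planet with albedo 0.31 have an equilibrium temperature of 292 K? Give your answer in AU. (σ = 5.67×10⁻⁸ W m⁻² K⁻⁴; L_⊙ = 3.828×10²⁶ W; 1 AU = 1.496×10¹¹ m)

L = 13.0 × 3.828×10²⁶ = 4.98×10²⁷ W.
From T_eq⁴ = L(1−A)/(16πσd²): d = √[L(1−A)/(16πσT_eq⁴)].
d = √[4.98×10²⁷ × 0.69 / (16π × 5.67×10⁻⁸ × (292)⁴)] = 4.07×10¹¹ m = 2.72 AU.

d ≈ 2.72 AU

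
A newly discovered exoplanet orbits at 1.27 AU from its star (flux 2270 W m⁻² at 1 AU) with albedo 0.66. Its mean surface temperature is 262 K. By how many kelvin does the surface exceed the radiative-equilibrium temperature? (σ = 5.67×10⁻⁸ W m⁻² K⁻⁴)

S = 2270/1.27² = 1407 W m⁻².
T_eq = [S(1−A)/(4σ)]^(1/4) = [1407×0.34/(4×5.67×10⁻⁸)]^(1/4) = 214.3 K.
ΔT = T_surf − T_eq = 262 − 214.3.

ΔT ≈ 47.7 K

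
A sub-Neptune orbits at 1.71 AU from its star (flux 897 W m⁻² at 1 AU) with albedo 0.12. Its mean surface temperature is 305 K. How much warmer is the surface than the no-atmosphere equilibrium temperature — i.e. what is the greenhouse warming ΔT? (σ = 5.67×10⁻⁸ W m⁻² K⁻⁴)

S = 897/1.71² = 306.8 W m⁻².
T_eq = [S(1−A)/(4σ)]^(1/4) = [306.8×0.88/(4×5.67×10⁻⁸)]^(1/4) = 185.7 K.
ΔT = T_surf − T_eq = 305 − 185.7.

ΔT ≈ 119.3 K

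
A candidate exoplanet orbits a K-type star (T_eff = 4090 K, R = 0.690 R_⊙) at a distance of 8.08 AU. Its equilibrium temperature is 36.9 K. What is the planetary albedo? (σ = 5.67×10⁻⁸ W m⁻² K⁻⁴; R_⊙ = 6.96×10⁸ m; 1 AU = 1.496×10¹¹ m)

A ≈ 0.83

R_⋆ = 0.690 × 6.96×10⁸ = 4.80×10⁸ m.
d = 8.08 AU = 1.21×10¹² m.
L = 4πR_⋆²σT_⋆⁴ = 4π(4.80×10⁸)² × 5.67×10⁻⁸ × (4090)⁴ = 4.60×10²⁵ W.
S = L/(4πd²) = 2.50 W m⁻².
From T_eq⁴ = S(1−A)/(4σ): 1−A = 4σT_eq⁴/S.
1−A = 4 × 5.67×10⁻⁸ × (36.9)⁴ / 2.50 = 0.168.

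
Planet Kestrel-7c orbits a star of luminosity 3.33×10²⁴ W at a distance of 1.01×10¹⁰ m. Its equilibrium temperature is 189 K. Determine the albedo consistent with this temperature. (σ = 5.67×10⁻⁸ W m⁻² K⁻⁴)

Flux: S = L/(4πd²) = 3.33×10²⁴/(4π×(1.01×10¹⁰)²) = 2600 W m⁻².
From T_eq⁴ = S(1−A)/(4σ): 1−A = 4σT_eq⁴/S.
1−A = 4 × 5.67×10⁻⁸ × (189)⁴ / 2600 = 0.111.

A ≈ 0.89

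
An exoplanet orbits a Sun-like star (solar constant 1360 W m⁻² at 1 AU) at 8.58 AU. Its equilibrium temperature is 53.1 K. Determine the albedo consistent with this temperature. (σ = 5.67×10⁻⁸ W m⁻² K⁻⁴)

Flux at 8.58 AU: S = 1360/8.58² = 18.5 W m⁻².
From T_eq⁴ = S(1−A)/(4σ): 1−A = 4σT_eq⁴/S.
1−A = 4 × 5.67×10⁻⁸ × (53.1)⁴ / 18.5 = 0.098.

A ≈ 0.90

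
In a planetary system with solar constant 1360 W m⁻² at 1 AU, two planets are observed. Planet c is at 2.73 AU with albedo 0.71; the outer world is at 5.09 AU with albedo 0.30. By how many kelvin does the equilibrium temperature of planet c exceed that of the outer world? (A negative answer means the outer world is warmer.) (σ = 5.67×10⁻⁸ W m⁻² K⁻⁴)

ΔT ≈ 10.8 K

T_eq = [S₀(1−A)/(4σd²)]^(1/4), so T ∝ (1−A)^(1/4) / √d.
T₁ = [1360×0.29/(4×5.67×10⁻⁸×2.73²)]^(1/4) = 123.59 K.
T₂ = [1360×0.70/(4×5.67×10⁻⁸×5.09²)]^(1/4) = 112.82 K.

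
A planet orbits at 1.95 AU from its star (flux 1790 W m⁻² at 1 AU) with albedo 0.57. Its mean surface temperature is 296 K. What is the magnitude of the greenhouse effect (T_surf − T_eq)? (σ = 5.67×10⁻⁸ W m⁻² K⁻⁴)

S = 1790/1.95² = 470.7 W m⁻².
T_eq = [S(1−A)/(4σ)]^(1/4) = [470.7×0.43/(4×5.67×10⁻⁸)]^(1/4) = 172.8 K.
ΔT = T_surf − T_eq = 296 − 172.8.

ΔT ≈ 123.2 K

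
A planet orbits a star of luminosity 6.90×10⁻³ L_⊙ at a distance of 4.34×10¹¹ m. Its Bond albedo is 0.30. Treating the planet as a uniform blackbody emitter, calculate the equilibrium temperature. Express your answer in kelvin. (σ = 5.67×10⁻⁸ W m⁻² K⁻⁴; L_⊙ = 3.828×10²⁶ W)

L = 6.90×10⁻³ × 3.828×10²⁶ = 2.64×10²⁴ W.
Flux: S = L/(4πd²) = 2.64×10²⁴/(4π×(4.34×10¹¹)²) = 1.12 W m⁻².
Energy balance: absorbed = emitted ⇒ πR²·S(1−A) = 4πR²·σT_eq⁴, so T_eq⁴ = S(1−A)/(4σ).
T_eq = [1.12 × 0.70 / (4 × 5.67×10⁻⁸)]^(1/4) = (3.44×10⁶)^(1/4) = 43.1 K.

T_eq ≈ 43.1 K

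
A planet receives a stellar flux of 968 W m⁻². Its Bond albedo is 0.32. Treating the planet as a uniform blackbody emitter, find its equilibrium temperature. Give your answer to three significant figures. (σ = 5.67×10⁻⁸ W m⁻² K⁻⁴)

T_eq ≈ 232 K

Energy balance: absorbed = emitted ⇒ πR²·S(1−A) = 4πR²·σT_eq⁴, so T_eq⁴ = S(1−A)/(4σ).
T_eq = [968 × 0.68 / (4 × 5.67×10⁻⁸)]^(1/4) = (2.90×10⁹)^(1/4) = 232 K.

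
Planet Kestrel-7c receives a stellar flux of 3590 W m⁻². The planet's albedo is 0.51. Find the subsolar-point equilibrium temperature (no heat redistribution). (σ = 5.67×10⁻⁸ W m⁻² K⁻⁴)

T_ss ≈ 420 K

At the subsolar point the surface absorbs S(1−A) and emits σT⁴ per unit area — no factor of 4, since only the local patch is in balance.
T = [3590 × 0.49 / 5.67×10⁻⁸]^(1/4) = (3.10×10¹⁰)^(1/4) = 420 K.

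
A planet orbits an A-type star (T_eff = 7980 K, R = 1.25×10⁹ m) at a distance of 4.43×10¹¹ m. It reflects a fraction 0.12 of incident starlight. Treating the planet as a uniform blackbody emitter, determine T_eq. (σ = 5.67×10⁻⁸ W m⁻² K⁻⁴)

L = 4πR_⋆²σT_⋆⁴ = 4π(1.25×10⁹)² × 5.67×10⁻⁸ × (7980)⁴ = 4.51×10²⁷ W.
S = L/(4πd²) = 1830 W m⁻².
Energy balance: absorbed = emitted ⇒ πR²·S(1−A) = 4πR²·σT_eq⁴, so T_eq⁴ = S(1−A)/(4σ).
T_eq = [1830 × 0.88 / (4 × 5.67×10⁻⁸)]^(1/4) = (7.10×10⁹)^(1/4) = 290 K.

T_eq ≈ 290 K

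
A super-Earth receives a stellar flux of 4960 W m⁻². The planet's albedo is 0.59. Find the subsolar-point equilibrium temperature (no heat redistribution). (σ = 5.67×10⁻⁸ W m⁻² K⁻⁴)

T_ss ≈ 435 K

At the subsolar point the surface absorbs S(1−A) and emits σT⁴ per unit area — no factor of 4, since only the local patch is in balance.
T = [4960 × 0.41 / 5.67×10⁻⁸]^(1/4) = (3.59×10¹⁰)^(1/4) = 435 K.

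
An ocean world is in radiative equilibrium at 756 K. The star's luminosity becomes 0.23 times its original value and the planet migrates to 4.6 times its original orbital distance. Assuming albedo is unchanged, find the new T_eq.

T_eq ∝ L^(1/4) · d^(−1/2).
T′ = 756 × 0.23^(1/4) / 4.6^(1/2) = 244 K.

T_eq ≈ 244 K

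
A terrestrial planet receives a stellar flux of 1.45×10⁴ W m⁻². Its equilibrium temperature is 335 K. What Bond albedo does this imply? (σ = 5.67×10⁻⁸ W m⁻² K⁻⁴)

A ≈ 0.80

From T_eq⁴ = S(1−A)/(4σ): 1−A = 4σT_eq⁴/S.
1−A = 4 × 5.67×10⁻⁸ × (335)⁴ / 1.45×10⁴ = 0.197.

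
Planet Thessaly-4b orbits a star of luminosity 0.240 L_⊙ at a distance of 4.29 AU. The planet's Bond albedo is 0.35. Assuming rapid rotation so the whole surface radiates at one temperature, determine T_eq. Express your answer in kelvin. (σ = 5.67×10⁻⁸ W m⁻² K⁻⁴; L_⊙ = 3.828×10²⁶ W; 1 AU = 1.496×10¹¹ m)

d = 4.29 AU = 6.42×10¹¹ m.
L = 0.240 × 3.828×10²⁶ = 9.19×10²⁵ W.
Flux: S = L/(4πd²) = 9.19×10²⁵/(4π×(6.42×10¹¹)²) = 17.7 W m⁻².
Energy balance: absorbed = emitted ⇒ πR²·S(1−A) = 4πR²·σT_eq⁴, so T_eq⁴ = S(1−A)/(4σ).
T_eq = [17.7 × 0.65 / (4 × 5.67×10⁻⁸)]^(1/4) = (5.09×10⁷)^(1/4) = 84.5 K.

T_eq ≈ 84.5 K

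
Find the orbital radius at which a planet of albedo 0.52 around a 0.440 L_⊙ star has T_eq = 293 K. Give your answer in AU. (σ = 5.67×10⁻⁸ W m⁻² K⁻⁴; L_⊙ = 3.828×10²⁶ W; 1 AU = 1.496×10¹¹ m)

L = 0.440 × 3.828×10²⁶ = 1.68×10²⁶ W.
From T_eq⁴ = L(1−A)/(16πσd²): d = √[L(1−A)/(16πσT_eq⁴)].
d = √[1.68×10²⁶ × 0.48 / (16π × 5.67×10⁻⁸ × (293)⁴)] = 6.20×10¹⁰ m = 0.415 AU.

d ≈ 0.415 AU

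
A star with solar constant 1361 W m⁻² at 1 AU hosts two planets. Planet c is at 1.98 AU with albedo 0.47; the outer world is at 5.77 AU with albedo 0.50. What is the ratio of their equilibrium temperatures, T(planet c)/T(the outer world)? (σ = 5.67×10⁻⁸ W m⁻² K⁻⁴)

T₁/T₂ ≈ 1.732

T_eq = [S₀(1−A)/(4σd²)]^(1/4), so T ∝ (1−A)^(1/4) / √d.
T₁ = [1361×0.53/(4×5.67×10⁻⁸×1.98²)]^(1/4) = 168.77 K.
T₂ = [1361×0.50/(4×5.67×10⁻⁸×5.77²)]^(1/4) = 97.43 K.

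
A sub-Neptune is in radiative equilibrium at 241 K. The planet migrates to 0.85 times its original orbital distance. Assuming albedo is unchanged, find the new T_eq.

T_eq ∝ L^(1/4) · d^(−1/2).
T′ = 241 / 0.85^(1/2) = 261 K.

T_eq ≈ 261 K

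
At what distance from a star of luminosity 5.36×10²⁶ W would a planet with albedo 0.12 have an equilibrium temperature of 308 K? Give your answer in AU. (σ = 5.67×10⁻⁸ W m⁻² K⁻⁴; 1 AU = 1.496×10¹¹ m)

d ≈ 0.906 AU

From T_eq⁴ = L(1−A)/(16πσd²): d = √[L(1−A)/(16πσT_eq⁴)].
d = √[5.36×10²⁶ × 0.88 / (16π × 5.67×10⁻⁸ × (308)⁴)] = 1.36×10¹¹ m = 0.906 AU.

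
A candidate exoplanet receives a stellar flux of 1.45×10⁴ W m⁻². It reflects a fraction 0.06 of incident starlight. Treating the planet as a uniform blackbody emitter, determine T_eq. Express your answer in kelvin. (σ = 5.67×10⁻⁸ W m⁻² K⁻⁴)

T_eq ≈ 495 K

Energy balance: absorbed = emitted ⇒ πR²·S(1−A) = 4πR²·σT_eq⁴, so T_eq⁴ = S(1−A)/(4σ).
T_eq = [1.45×10⁴ × 0.94 / (4 × 5.67×10⁻⁸)]^(1/4) = (6.01×10¹⁰)^(1/4) = 495 K.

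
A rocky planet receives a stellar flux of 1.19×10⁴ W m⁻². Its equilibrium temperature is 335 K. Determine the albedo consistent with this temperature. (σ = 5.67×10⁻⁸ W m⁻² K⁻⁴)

A ≈ 0.76

From T_eq⁴ = S(1−A)/(4σ): 1−A = 4σT_eq⁴/S.
1−A = 4 × 5.67×10⁻⁸ × (335)⁴ / 1.19×10⁴ = 0.240.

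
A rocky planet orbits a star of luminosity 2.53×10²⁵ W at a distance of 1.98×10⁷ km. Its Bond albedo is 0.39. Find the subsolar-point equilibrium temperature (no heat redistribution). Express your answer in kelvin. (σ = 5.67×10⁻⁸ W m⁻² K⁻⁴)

d = 1.98×10⁷ km = 1.98×10¹⁰ m.
Flux: S = L/(4πd²) = 2.53×10²⁵/(4π×(1.98×10¹⁰)²) = 5140 W m⁻².
At the subsolar point the surface absorbs S(1−A) and emits σT⁴ per unit area — no factor of 4, since only the local patch is in balance.
T = [5140 × 0.61 / 5.67×10⁻⁸]^(1/4) = (5.52×10¹⁰)^(1/4) = 485 K.

T_ss ≈ 485 K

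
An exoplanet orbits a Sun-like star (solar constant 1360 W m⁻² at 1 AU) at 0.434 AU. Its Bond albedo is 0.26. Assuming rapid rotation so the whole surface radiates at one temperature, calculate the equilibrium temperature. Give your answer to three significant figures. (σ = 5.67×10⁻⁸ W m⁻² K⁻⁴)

Flux at 0.434 AU: S = 1360/0.434² = 7220 W m⁻².
Energy balance: absorbed = emitted ⇒ πR²·S(1−A) = 4πR²·σT_eq⁴, so T_eq⁴ = S(1−A)/(4σ).
T_eq = [7220 × 0.74 / (4 × 5.67×10⁻⁸)]^(1/4) = (2.36×10¹⁰)^(1/4) = 392 K.

T_eq ≈ 392 K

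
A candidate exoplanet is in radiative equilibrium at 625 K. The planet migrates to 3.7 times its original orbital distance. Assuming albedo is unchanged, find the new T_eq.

T_eq ∝ L^(1/4) · d^(−1/2).
T′ = 625 / 3.7^(1/2) = 325 K.

T_eq ≈ 325 K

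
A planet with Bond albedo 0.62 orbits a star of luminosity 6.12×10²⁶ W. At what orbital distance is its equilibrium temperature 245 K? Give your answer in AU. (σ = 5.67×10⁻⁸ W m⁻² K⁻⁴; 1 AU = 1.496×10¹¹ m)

From T_eq⁴ = L(1−A)/(16πσd²): d = √[L(1−A)/(16πσT_eq⁴)].
d = √[6.12×10²⁶ × 0.38 / (16π × 5.67×10⁻⁸ × (245)⁴)] = 1.50×10¹¹ m = 1.01 AU.

d ≈ 1.01 AU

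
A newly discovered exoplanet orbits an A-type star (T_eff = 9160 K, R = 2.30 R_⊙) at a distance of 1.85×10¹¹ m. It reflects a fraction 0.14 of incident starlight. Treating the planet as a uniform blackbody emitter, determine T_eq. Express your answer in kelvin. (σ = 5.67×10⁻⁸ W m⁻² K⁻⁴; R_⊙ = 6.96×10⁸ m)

R_⋆ = 2.30 × 6.96×10⁸ = 1.60×10⁹ m.
L = 4πR_⋆²σT_⋆⁴ = 4π(1.60×10⁹)² × 5.67×10⁻⁸ × (9160)⁴ = 1.29×10²⁸ W.
S = L/(4πd²) = 2.99×10⁴ W m⁻².
Energy balance: absorbed = emitted ⇒ πR²·S(1−A) = 4πR²·σT_eq⁴, so T_eq⁴ = S(1−A)/(4σ).
T_eq = [2.99×10⁴ × 0.86 / (4 × 5.67×10⁻⁸)]^(1/4) = (1.13×10¹¹)^(1/4) = 580 K.

T_eq ≈ 580 K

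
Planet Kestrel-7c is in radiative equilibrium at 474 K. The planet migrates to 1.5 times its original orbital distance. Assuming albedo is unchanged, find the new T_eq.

T_eq ∝ L^(1/4) · d^(−1/2).
T′ = 474 / 1.5^(1/2) = 387 K.

T_eq ≈ 387 K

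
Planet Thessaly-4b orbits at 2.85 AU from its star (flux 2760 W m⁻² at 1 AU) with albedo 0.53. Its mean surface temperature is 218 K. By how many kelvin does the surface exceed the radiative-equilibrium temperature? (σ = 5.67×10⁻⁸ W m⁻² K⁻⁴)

S = 2760/2.85² = 339.8 W m⁻².
T_eq = [S(1−A)/(4σ)]^(1/4) = [339.8×0.47/(4×5.67×10⁻⁸)]^(1/4) = 162.9 K.
ΔT = T_surf − T_eq = 218 − 162.9.

ΔT ≈ 55.1 K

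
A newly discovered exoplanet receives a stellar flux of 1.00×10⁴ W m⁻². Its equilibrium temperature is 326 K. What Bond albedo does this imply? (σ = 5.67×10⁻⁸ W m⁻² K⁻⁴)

A ≈ 0.74

From T_eq⁴ = S(1−A)/(4σ): 1−A = 4σT_eq⁴/S.
1−A = 4 × 5.67×10⁻⁸ × (326)⁴ / 1.00×10⁴ = 0.256.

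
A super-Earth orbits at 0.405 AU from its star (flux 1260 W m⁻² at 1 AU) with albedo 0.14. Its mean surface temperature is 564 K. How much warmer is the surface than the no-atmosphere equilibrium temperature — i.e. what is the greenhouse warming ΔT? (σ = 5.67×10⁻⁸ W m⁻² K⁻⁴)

ΔT ≈ 150.9 K

S = 1260/0.405² = 7682 W m⁻².
T_eq = [S(1−A)/(4σ)]^(1/4) = [7682×0.86/(4×5.67×10⁻⁸)]^(1/4) = 413.1 K.
ΔT = T_surf − T_eq = 564 − 413.1.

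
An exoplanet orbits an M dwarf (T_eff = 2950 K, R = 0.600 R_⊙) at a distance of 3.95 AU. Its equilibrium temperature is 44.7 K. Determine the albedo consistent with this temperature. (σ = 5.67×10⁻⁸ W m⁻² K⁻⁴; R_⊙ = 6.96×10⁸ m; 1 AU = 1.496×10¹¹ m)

A ≈ 0.58

R_⋆ = 0.600 × 6.96×10⁸ = 4.18×10⁸ m.
d = 3.95 AU = 5.91×10¹¹ m.
L = 4πR_⋆²σT_⋆⁴ = 4π(4.18×10⁸)² × 5.67×10⁻⁸ × (2950)⁴ = 9.41×10²⁴ W.
S = L/(4πd²) = 2.14 W m⁻².
From T_eq⁴ = S(1−A)/(4σ): 1−A = 4σT_eq⁴/S.
1−A = 4 × 5.67×10⁻⁸ × (44.7)⁴ / 2.14 = 0.422.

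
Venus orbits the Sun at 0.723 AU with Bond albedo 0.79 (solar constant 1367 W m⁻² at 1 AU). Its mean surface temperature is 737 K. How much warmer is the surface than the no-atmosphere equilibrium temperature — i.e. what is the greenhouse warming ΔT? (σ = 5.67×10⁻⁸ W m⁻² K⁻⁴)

S = 1367/0.723² = 2615 W m⁻².
T_eq = [S(1−A)/(4σ)]^(1/4) = [2615×0.21/(4×5.67×10⁻⁸)]^(1/4) = 221.8 K.
ΔT = T_surf − T_eq = 737 − 221.8.

ΔT ≈ 515.2 K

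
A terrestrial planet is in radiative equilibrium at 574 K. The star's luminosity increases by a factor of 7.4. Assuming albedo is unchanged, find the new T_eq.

T_eq ≈ 947 K

T_eq ∝ L^(1/4) · d^(−1/2).
T′ = 574 × 7.4^(1/4) = 947 K.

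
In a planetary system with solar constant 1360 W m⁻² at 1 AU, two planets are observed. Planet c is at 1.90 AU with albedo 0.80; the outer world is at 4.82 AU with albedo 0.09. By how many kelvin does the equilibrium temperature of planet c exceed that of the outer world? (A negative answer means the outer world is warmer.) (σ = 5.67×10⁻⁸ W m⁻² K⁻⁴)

ΔT ≈ 11.2 K

T_eq = [S₀(1−A)/(4σd²)]^(1/4), so T ∝ (1−A)^(1/4) / √d.
T₁ = [1360×0.20/(4×5.67×10⁻⁸×1.90²)]^(1/4) = 135.01 K.
T₂ = [1360×0.91/(4×5.67×10⁻⁸×4.82²)]^(1/4) = 123.80 K.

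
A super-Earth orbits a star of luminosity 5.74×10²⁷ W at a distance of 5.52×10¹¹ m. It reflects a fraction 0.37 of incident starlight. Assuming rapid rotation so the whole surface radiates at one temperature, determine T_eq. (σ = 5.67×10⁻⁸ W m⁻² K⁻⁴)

T_eq ≈ 254 K

Flux: S = L/(4πd²) = 5.74×10²⁷/(4π×(5.52×10¹¹)²) = 1500 W m⁻².
Energy balance: absorbed = emitted ⇒ πR²·S(1−A) = 4πR²·σT_eq⁴, so T_eq⁴ = S(1−A)/(4σ).
T_eq = [1500 × 0.63 / (4 × 5.67×10⁻⁸)]^(1/4) = (4.16×10⁹)^(1/4) = 254 K.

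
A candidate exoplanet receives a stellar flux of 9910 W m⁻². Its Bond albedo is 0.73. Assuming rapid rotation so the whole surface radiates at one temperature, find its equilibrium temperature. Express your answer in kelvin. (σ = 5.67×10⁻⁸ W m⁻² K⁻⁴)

T_eq ≈ 330 K

Energy balance: absorbed = emitted ⇒ πR²·S(1−A) = 4πR²·σT_eq⁴, so T_eq⁴ = S(1−A)/(4σ).
T_eq = [9910 × 0.27 / (4 × 5.67×10⁻⁸)]^(1/4) = (1.18×10¹⁰)^(1/4) = 330 K.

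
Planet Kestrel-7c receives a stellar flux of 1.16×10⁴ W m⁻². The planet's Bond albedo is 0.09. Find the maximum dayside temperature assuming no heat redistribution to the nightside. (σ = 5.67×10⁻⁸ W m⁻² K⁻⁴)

With no redistribution each surface element balances locally: S(1−A) = σT⁴.
T = [1.16×10⁴ × 0.91 / 5.67×10⁻⁸]^(1/4) = (1.86×10¹¹)^(1/4) = 657 K.

T_ss ≈ 657 K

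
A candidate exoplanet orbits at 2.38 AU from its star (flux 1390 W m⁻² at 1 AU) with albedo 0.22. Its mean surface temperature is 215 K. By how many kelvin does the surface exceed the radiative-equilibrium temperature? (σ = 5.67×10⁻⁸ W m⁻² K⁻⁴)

S = 1390/2.38² = 245.4 W m⁻².
T_eq = [S(1−A)/(4σ)]^(1/4) = [245.4×0.78/(4×5.67×10⁻⁸)]^(1/4) = 170.4 K.
ΔT = T_surf − T_eq = 215 − 170.4.

ΔT ≈ 44.6 K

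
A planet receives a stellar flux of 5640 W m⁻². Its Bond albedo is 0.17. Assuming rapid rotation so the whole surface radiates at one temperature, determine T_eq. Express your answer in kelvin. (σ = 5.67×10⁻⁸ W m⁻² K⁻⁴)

Energy balance: absorbed = emitted ⇒ πR²·S(1−A) = 4πR²·σT_eq⁴, so T_eq⁴ = S(1−A)/(4σ).
T_eq = [5640 × 0.83 / (4 × 5.67×10⁻⁸)]^(1/4) = (2.06×10¹⁰)^(1/4) = 379 K.

T_eq ≈ 379 K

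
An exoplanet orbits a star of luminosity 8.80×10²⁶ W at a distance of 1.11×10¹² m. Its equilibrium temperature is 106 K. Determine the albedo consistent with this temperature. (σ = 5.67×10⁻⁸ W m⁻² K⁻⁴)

A ≈ 0.50

Flux: S = L/(4πd²) = 8.80×10²⁶/(4π×(1.11×10¹²)²) = 56.8 W m⁻².
From T_eq⁴ = S(1−A)/(4σ): 1−A = 4σT_eq⁴/S.
1−A = 4 × 5.67×10⁻⁸ × (106)⁴ / 56.8 = 0.504.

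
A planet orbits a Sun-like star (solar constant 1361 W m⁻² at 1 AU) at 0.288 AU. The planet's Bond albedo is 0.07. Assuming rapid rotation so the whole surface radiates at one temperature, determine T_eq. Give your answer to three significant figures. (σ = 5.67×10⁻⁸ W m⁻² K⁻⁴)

T_eq ≈ 509 K

Flux at 0.288 AU: S = 1361/0.288² = 1.64×10⁴ W m⁻².
Energy balance: absorbed = emitted ⇒ πR²·S(1−A) = 4πR²·σT_eq⁴, so T_eq⁴ = S(1−A)/(4σ).
T_eq = [1.64×10⁴ × 0.93 / (4 × 5.67×10⁻⁸)]^(1/4) = (6.73×10¹⁰)^(1/4) = 509 K.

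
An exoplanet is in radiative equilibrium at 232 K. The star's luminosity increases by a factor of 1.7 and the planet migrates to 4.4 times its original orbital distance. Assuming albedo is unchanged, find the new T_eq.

T_eq ∝ L^(1/4) · d^(−1/2).
T′ = 232 × 1.7^(1/4) / 4.4^(1/2) = 126 K.

T_eq ≈ 126 K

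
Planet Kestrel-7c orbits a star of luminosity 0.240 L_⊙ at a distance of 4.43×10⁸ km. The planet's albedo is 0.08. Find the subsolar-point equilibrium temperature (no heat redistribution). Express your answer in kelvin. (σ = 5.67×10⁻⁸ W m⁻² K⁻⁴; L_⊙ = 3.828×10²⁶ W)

d = 4.43×10⁸ km = 4.43×10¹¹ m.
L = 0.240 × 3.828×10²⁶ = 9.19×10²⁵ W.
Flux: S = L/(4πd²) = 9.19×10²⁵/(4π×(4.43×10¹¹)²) = 37.3 W m⁻².
At the subsolar point the surface absorbs S(1−A) and emits σT⁴ per unit area — no factor of 4, since only the local patch is in balance.
T = [37.3 × 0.92 / 5.67×10⁻⁸]^(1/4) = (6.04×10⁸)^(1/4) = 157 K.

T_ss ≈ 157 K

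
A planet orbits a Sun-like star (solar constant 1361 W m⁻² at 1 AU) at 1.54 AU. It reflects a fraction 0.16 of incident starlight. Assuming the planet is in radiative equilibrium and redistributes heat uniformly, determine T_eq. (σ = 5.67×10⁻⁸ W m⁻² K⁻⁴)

Flux at 1.54 AU: S = 1361/1.54² = 574 W m⁻².
Energy balance: absorbed = emitted ⇒ πR²·S(1−A) = 4πR²·σT_eq⁴, so T_eq⁴ = S(1−A)/(4σ).
T_eq = [574 × 0.84 / (4 × 5.67×10⁻⁸)]^(1/4) = (2.13×10⁹)^(1/4) = 215 K.

T_eq ≈ 215 K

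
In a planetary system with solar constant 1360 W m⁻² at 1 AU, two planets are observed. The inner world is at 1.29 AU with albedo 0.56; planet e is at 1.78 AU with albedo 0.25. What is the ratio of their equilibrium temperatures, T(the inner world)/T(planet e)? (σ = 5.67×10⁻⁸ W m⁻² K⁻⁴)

T₁/T₂ ≈ 1.028

T_eq = [S₀(1−A)/(4σd²)]^(1/4), so T ∝ (1−A)^(1/4) / √d.
T₁ = [1360×0.44/(4×5.67×10⁻⁸×1.29²)]^(1/4) = 199.55 K.
T₂ = [1360×0.75/(4×5.67×10⁻⁸×1.78²)]^(1/4) = 194.10 K.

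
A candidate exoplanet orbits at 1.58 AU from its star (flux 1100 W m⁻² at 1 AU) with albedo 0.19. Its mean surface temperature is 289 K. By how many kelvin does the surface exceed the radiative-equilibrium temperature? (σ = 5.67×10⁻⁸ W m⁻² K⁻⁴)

S = 1100/1.58² = 440.6 W m⁻².
T_eq = [S(1−A)/(4σ)]^(1/4) = [440.6×0.81/(4×5.67×10⁻⁸)]^(1/4) = 199.2 K.
ΔT = T_surf − T_eq = 289 − 199.2.

ΔT ≈ 89.8 K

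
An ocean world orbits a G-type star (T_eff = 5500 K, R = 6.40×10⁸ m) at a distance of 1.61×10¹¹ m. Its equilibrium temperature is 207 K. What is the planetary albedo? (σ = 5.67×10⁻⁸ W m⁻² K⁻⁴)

A ≈ 0.49

L = 4πR_⋆²σT_⋆⁴ = 4π(6.40×10⁸)² × 5.67×10⁻⁸ × (5500)⁴ = 2.67×10²⁶ W.
S = L/(4πd²) = 820 W m⁻².
From T_eq⁴ = S(1−A)/(4σ): 1−A = 4σT_eq⁴/S.
1−A = 4 × 5.67×10⁻⁸ × (207)⁴ / 820 = 0.508.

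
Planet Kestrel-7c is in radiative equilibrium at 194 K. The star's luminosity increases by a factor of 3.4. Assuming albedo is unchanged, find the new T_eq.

T_eq ≈ 263 K

T_eq ∝ L^(1/4) · d^(−1/2).
T′ = 194 × 3.4^(1/4) = 263 K.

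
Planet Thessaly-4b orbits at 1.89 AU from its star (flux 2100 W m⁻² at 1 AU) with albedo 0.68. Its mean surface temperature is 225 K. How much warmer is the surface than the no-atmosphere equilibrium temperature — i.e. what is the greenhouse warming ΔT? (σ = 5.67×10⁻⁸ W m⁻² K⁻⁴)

ΔT ≈ 55.3 K

S = 2100/1.89² = 587.9 W m⁻².
T_eq = [S(1−A)/(4σ)]^(1/4) = [587.9×0.32/(4×5.67×10⁻⁸)]^(1/4) = 169.7 K.
ΔT = T_surf − T_eq = 225 − 169.7.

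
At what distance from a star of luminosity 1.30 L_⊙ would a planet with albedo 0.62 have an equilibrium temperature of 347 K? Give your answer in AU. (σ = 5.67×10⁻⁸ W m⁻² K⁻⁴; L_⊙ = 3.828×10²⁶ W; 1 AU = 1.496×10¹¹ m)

d ≈ 0.452 AU

L = 1.30 × 3.828×10²⁶ = 4.98×10²⁶ W.
From T_eq⁴ = L(1−A)/(16πσd²): d = √[L(1−A)/(16πσT_eq⁴)].
d = √[4.98×10²⁶ × 0.38 / (16π × 5.67×10⁻⁸ × (347)⁴)] = 6.76×10¹⁰ m = 0.452 AU.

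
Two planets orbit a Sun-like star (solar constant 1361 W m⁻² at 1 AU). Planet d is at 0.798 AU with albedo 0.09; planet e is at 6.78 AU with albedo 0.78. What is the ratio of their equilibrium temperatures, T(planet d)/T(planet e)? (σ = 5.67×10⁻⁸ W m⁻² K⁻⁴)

T_eq = [S₀(1−A)/(4σd²)]^(1/4), so T ∝ (1−A)^(1/4) / √d.
T₁ = [1361×0.91/(4×5.67×10⁻⁸×0.798²)]^(1/4) = 304.31 K.
T₂ = [1361×0.22/(4×5.67×10⁻⁸×6.78²)]^(1/4) = 73.21 K.

T₁/T₂ ≈ 4.157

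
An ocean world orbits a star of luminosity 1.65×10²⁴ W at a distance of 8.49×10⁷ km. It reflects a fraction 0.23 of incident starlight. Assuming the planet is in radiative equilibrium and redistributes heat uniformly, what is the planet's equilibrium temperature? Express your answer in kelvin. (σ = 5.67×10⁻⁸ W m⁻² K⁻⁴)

d = 8.49×10⁷ km = 8.49×10¹⁰ m.
Flux: S = L/(4πd²) = 1.65×10²⁴/(4π×(8.49×10¹⁰)²) = 18.2 W m⁻².
Energy balance: absorbed = emitted ⇒ πR²·S(1−A) = 4πR²·σT_eq⁴, so T_eq⁴ = S(1−A)/(4σ).
T_eq = [18.2 × 0.77 / (4 × 5.67×10⁻⁸)]^(1/4) = (6.18×10⁷)^(1/4) = 88.7 K.

T_eq ≈ 88.7 K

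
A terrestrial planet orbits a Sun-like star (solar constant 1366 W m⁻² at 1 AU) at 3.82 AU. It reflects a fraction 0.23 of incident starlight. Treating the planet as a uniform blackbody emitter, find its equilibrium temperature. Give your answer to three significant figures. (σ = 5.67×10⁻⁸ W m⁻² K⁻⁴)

T_eq ≈ 134 K

Flux at 3.82 AU: S = 1366/3.82² = 93.6 W m⁻².
Energy balance: absorbed = emitted ⇒ πR²·S(1−A) = 4πR²·σT_eq⁴, so T_eq⁴ = S(1−A)/(4σ).
T_eq = [93.6 × 0.77 / (4 × 5.67×10⁻⁸)]^(1/4) = (3.18×10⁸)^(1/4) = 134 K.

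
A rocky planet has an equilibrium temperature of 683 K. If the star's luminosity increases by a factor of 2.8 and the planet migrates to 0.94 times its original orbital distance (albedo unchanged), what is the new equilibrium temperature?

T_eq ∝ L^(1/4) · d^(−1/2).
T′ = 683 × 2.8^(1/4) / 0.94^(1/2) = 911 K.

T_eq ≈ 911 K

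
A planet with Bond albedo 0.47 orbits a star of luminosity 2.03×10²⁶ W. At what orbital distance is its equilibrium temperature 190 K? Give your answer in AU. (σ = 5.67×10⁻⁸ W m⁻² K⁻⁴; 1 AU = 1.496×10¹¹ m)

d ≈ 1.14 AU

From T_eq⁴ = L(1−A)/(16πσd²): d = √[L(1−A)/(16πσT_eq⁴)].
d = √[2.03×10²⁶ × 0.53 / (16π × 5.67×10⁻⁸ × (190)⁴)] = 1.70×10¹¹ m = 1.14 AU.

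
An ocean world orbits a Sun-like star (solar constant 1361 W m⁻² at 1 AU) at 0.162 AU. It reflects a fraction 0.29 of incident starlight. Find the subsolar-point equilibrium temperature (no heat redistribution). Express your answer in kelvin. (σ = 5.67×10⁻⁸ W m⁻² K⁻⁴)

T_ss ≈ 898 K

Flux at 0.162 AU: S = 1361/0.162² = 5.19×10⁴ W m⁻².
At the subsolar point the surface absorbs S(1−A) and emits σT⁴ per unit area — no factor of 4, since only the local patch is in balance.
T = [5.19×10⁴ × 0.71 / 5.67×10⁻⁸]^(1/4) = (6.49×10¹¹)^(1/4) = 898 K.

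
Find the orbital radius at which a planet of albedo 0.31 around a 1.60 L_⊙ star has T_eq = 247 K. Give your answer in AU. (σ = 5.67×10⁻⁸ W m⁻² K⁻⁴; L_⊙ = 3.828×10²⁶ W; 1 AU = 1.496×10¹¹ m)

L = 1.60 × 3.828×10²⁶ = 6.12×10²⁶ W.
From T_eq⁴ = L(1−A)/(16πσd²): d = √[L(1−A)/(16πσT_eq⁴)].
d = √[6.12×10²⁶ × 0.69 / (16π × 5.67×10⁻⁸ × (247)⁴)] = 2.00×10¹¹ m = 1.33 AU.

d ≈ 1.33 AU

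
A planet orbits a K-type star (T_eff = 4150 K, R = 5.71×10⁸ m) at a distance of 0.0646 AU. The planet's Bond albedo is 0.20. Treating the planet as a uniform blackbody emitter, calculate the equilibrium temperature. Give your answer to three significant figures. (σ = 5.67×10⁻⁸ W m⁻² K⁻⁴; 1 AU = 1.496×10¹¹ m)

T_eq ≈ 675 K

d = 0.0646 AU = 9.66×10⁹ m.
L = 4πR_⋆²σT_⋆⁴ = 4π(5.71×10⁸)² × 5.67×10⁻⁸ × (4150)⁴ = 6.89×10²⁵ W.
S = L/(4πd²) = 5.87×10⁴ W m⁻².
Energy balance: absorbed = emitted ⇒ πR²·S(1−A) = 4πR²·σT_eq⁴, so T_eq⁴ = S(1−A)/(4σ).
T_eq = [5.87×10⁴ × 0.80 / (4 × 5.67×10⁻⁸)]^(1/4) = (2.07×10¹¹)^(1/4) = 675 K.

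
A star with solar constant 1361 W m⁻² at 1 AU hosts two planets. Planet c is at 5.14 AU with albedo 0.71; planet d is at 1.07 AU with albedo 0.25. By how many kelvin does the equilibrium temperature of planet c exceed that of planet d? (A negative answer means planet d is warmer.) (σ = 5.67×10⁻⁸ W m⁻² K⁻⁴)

T_eq = [S₀(1−A)/(4σd²)]^(1/4), so T ∝ (1−A)^(1/4) / √d.
T₁ = [1361×0.29/(4×5.67×10⁻⁸×5.14²)]^(1/4) = 90.09 K.
T₂ = [1361×0.75/(4×5.67×10⁻⁸×1.07²)]^(1/4) = 250.40 K.

ΔT ≈ -160.3 K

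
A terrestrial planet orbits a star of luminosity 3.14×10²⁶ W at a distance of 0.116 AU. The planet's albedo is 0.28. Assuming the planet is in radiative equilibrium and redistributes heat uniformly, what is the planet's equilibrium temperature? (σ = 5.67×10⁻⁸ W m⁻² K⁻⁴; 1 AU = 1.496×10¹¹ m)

T_eq ≈ 716 K

d = 0.116 AU = 1.74×10¹⁰ m.
Flux: S = L/(4πd²) = 3.14×10²⁶/(4π×(1.74×10¹⁰)²) = 8.30×10⁴ W m⁻².
Energy balance: absorbed = emitted ⇒ πR²·S(1−A) = 4πR²·σT_eq⁴, so T_eq⁴ = S(1−A)/(4σ).
T_eq = [8.30×10⁴ × 0.72 / (4 × 5.67×10⁻⁸)]^(1/4) = (2.63×10¹¹)^(1/4) = 716 K.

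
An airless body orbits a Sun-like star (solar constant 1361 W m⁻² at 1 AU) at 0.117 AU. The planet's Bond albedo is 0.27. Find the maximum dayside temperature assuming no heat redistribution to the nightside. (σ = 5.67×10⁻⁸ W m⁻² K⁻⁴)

T_ss ≈ 1060 K

Flux at 0.117 AU: S = 1361/0.117² = 9.94×10⁴ W m⁻².
With no redistribution each surface element balances locally: S(1−A) = σT⁴.
T = [9.94×10⁴ × 0.73 / 5.67×10⁻⁸]^(1/4) = (1.28×10¹²)^(1/4) = 1060 K.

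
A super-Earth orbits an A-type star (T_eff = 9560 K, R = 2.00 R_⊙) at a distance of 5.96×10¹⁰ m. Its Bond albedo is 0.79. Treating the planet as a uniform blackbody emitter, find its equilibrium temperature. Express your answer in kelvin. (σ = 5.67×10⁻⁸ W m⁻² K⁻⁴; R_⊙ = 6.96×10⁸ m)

T_eq ≈ 699 K

R_⋆ = 2.00 × 6.96×10⁸ = 1.39×10⁹ m.
L = 4πR_⋆²σT_⋆⁴ = 4π(1.39×10⁹)² × 5.67×10⁻⁸ × (9560)⁴ = 1.15×10²⁸ W.
S = L/(4πd²) = 2.58×10⁵ W m⁻².
Energy balance: absorbed = emitted ⇒ πR²·S(1−A) = 4πR²·σT_eq⁴, so T_eq⁴ = S(1−A)/(4σ).
T_eq = [2.58×10⁵ × 0.21 / (4 × 5.67×10⁻⁸)]^(1/4) = (2.39×10¹¹)^(1/4) = 699 K.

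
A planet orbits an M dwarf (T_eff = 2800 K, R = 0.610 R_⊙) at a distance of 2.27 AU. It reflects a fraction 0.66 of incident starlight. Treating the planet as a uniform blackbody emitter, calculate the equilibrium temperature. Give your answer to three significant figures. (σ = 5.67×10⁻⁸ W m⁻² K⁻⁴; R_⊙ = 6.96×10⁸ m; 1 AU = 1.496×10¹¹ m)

R_⋆ = 0.610 × 6.96×10⁸ = 4.25×10⁸ m.
d = 2.27 AU = 3.40×10¹¹ m.
L = 4πR_⋆²σT_⋆⁴ = 4π(4.25×10⁸)² × 5.67×10⁻⁸ × (2800)⁴ = 7.89×10²⁴ W.
S = L/(4πd²) = 5.45 W m⁻².
Energy balance: absorbed = emitted ⇒ πR²·S(1−A) = 4πR²·σT_eq⁴, so T_eq⁴ = S(1−A)/(4σ).
T_eq = [5.45 × 0.34 / (4 × 5.67×10⁻⁸)]^(1/4) = (8.17×10⁶)^(1/4) = 53.5 K.

T_eq ≈ 53.5 K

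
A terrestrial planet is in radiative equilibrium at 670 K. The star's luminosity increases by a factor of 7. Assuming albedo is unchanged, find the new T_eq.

T_eq ≈ 1090 K

T_eq ∝ L^(1/4) · d^(−1/2).
T′ = 670 × 7^(1/4) = 1090 K.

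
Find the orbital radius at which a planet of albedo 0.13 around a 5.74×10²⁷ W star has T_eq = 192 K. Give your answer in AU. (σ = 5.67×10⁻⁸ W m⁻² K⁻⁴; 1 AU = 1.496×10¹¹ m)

d ≈ 7.59 AU

From T_eq⁴ = L(1−A)/(16πσd²): d = √[L(1−A)/(16πσT_eq⁴)].
d = √[5.74×10²⁷ × 0.87 / (16π × 5.67×10⁻⁸ × (192)⁴)] = 1.14×10¹² m = 7.59 AU.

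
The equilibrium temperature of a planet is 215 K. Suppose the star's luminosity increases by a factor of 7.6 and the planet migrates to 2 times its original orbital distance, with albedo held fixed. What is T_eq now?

T_eq ≈ 252 K

T_eq ∝ L^(1/4) · d^(−1/2).
T′ = 215 × 7.6^(1/4) / 2^(1/2) = 252 K.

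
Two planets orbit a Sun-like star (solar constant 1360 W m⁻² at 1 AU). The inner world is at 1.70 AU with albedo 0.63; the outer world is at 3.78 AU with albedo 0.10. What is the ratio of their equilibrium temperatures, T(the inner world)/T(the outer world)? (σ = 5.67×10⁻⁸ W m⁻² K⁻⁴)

T_eq = [S₀(1−A)/(4σd²)]^(1/4), so T ∝ (1−A)^(1/4) / √d.
T₁ = [1360×0.37/(4×5.67×10⁻⁸×1.70²)]^(1/4) = 166.46 K.
T₂ = [1360×0.90/(4×5.67×10⁻⁸×3.78²)]^(1/4) = 139.41 K.

T₁/T₂ ≈ 1.194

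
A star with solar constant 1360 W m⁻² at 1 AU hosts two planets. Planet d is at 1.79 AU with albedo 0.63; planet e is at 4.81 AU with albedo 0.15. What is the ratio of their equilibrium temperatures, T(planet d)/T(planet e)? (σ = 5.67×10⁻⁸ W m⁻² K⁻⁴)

T₁/T₂ ≈ 1.332

T_eq = [S₀(1−A)/(4σd²)]^(1/4), so T ∝ (1−A)^(1/4) / √d.
T₁ = [1360×0.37/(4×5.67×10⁻⁸×1.79²)]^(1/4) = 162.22 K.
T₂ = [1360×0.85/(4×5.67×10⁻⁸×4.81²)]^(1/4) = 121.83 K.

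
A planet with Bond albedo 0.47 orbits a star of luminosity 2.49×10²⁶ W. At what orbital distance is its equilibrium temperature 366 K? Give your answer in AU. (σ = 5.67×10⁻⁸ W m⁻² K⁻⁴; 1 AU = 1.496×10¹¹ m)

From T_eq⁴ = L(1−A)/(16πσd²): d = √[L(1−A)/(16πσT_eq⁴)].
d = √[2.49×10²⁶ × 0.53 / (16π × 5.67×10⁻⁸ × (366)⁴)] = 5.08×10¹⁰ m = 0.340 AU.

d ≈ 0.340 AU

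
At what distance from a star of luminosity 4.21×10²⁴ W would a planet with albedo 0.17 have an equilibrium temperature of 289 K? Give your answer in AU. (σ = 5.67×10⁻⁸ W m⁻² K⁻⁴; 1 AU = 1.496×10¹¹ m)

From T_eq⁴ = L(1−A)/(16πσd²): d = √[L(1−A)/(16πσT_eq⁴)].
d = √[4.21×10²⁴ × 0.83 / (16π × 5.67×10⁻⁸ × (289)⁴)] = 1.33×10¹⁰ m = 0.0886 AU.

d ≈ 0.0886 AU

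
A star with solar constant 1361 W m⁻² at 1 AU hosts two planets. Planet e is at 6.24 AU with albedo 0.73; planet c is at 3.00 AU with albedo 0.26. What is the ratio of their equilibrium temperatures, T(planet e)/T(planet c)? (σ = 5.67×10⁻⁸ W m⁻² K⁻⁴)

T_eq = [S₀(1−A)/(4σd²)]^(1/4), so T ∝ (1−A)^(1/4) / √d.
T₁ = [1361×0.27/(4×5.67×10⁻⁸×6.24²)]^(1/4) = 80.32 K.
T₂ = [1361×0.74/(4×5.67×10⁻⁸×3.00²)]^(1/4) = 149.04 K.

T₁/T₂ ≈ 0.539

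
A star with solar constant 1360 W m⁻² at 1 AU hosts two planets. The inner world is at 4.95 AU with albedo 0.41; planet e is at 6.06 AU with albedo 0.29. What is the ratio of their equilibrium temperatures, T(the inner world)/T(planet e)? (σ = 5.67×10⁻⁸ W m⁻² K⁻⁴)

T₁/T₂ ≈ 1.056

T_eq = [S₀(1−A)/(4σd²)]^(1/4), so T ∝ (1−A)^(1/4) / √d.
T₁ = [1360×0.59/(4×5.67×10⁻⁸×4.95²)]^(1/4) = 109.62 K.
T₂ = [1360×0.71/(4×5.67×10⁻⁸×6.06²)]^(1/4) = 103.77 K.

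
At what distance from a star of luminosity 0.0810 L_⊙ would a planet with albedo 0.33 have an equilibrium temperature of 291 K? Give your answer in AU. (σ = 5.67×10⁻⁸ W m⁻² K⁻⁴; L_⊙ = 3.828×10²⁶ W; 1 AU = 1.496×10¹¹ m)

d ≈ 0.213 AU

L = 0.0810 × 3.828×10²⁶ = 3.10×10²⁵ W.
From T_eq⁴ = L(1−A)/(16πσd²): d = √[L(1−A)/(16πσT_eq⁴)].
d = √[3.10×10²⁵ × 0.67 / (16π × 5.67×10⁻⁸ × (291)⁴)] = 3.19×10¹⁰ m = 0.213 AU.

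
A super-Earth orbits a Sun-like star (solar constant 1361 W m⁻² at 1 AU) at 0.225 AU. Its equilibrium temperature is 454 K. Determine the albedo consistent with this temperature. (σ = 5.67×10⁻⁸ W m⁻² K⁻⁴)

A ≈ 0.64

Flux at 0.225 AU: S = 1361/0.225² = 2.69×10⁴ W m⁻².
From T_eq⁴ = S(1−A)/(4σ): 1−A = 4σT_eq⁴/S.
1−A = 4 × 5.67×10⁻⁸ × (454)⁴ / 2.69×10⁴ = 0.358.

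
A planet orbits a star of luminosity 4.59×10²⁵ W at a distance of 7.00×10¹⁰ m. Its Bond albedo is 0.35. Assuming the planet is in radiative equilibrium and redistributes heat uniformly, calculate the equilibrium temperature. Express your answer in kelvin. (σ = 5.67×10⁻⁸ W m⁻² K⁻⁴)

T_eq ≈ 215 K

Flux: S = L/(4πd²) = 4.59×10²⁵/(4π×(7.00×10¹⁰)²) = 745 W m⁻².
Energy balance: absorbed = emitted ⇒ πR²·S(1−A) = 4πR²·σT_eq⁴, so T_eq⁴ = S(1−A)/(4σ).
T_eq = [745 × 0.65 / (4 × 5.67×10⁻⁸)]^(1/4) = (2.14×10⁹)^(1/4) = 215 K.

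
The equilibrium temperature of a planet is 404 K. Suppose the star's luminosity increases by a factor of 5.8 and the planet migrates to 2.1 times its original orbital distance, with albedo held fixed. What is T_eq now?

T_eq ≈ 433 K

T_eq ∝ L^(1/4) · d^(−1/2).
T′ = 404 × 5.8^(1/4) / 2.1^(1/2) = 433 K.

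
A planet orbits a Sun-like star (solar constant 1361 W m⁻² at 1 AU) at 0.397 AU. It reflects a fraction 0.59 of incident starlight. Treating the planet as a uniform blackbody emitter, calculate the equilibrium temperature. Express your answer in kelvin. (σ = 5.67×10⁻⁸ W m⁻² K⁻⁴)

Flux at 0.397 AU: S = 1361/0.397² = 8640 W m⁻².
Energy balance: absorbed = emitted ⇒ πR²·S(1−A) = 4πR²·σT_eq⁴, so T_eq⁴ = S(1−A)/(4σ).
T_eq = [8640 × 0.41 / (4 × 5.67×10⁻⁸)]^(1/4) = (1.56×10¹⁰)^(1/4) = 353 K.

T_eq ≈ 353 K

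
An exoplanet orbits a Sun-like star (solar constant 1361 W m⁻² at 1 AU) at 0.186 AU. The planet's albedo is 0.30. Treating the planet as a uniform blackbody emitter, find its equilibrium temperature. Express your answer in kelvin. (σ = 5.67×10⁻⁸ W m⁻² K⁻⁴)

Flux at 0.186 AU: S = 1361/0.186² = 3.93×10⁴ W m⁻².
Energy balance: absorbed = emitted ⇒ πR²·S(1−A) = 4πR²·σT_eq⁴, so T_eq⁴ = S(1−A)/(4σ).
T_eq = [3.93×10⁴ × 0.70 / (4 × 5.67×10⁻⁸)]^(1/4) = (1.21×10¹¹)^(1/4) = 590 K.

T_eq ≈ 590 K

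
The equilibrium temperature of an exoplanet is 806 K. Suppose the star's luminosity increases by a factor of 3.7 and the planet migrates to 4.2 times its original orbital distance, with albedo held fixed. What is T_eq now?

T_eq ∝ L^(1/4) · d^(−1/2).
T′ = 806 × 3.7^(1/4) / 4.2^(1/2) = 545 K.

T_eq ≈ 545 K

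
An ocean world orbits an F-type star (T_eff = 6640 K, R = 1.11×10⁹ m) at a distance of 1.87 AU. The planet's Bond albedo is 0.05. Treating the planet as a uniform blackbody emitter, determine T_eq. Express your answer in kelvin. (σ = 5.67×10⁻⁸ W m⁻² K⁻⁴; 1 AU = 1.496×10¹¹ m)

d = 1.87 AU = 2.80×10¹¹ m.
L = 4πR_⋆²σT_⋆⁴ = 4π(1.11×10⁹)² × 5.67×10⁻⁸ × (6640)⁴ = 1.71×10²⁷ W.
S = L/(4πd²) = 1740 W m⁻².
Energy balance: absorbed = emitted ⇒ πR²·S(1−A) = 4πR²·σT_eq⁴, so T_eq⁴ = S(1−A)/(4σ).
T_eq = [1740 × 0.95 / (4 × 5.67×10⁻⁸)]^(1/4) = (7.27×10⁹)^(1/4) = 292 K.

T_eq ≈ 292 K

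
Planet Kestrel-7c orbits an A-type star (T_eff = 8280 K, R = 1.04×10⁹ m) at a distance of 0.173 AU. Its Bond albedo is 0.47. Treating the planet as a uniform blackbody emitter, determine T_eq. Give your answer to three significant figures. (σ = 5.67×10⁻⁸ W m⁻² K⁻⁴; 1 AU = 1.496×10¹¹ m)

d = 0.173 AU = 2.59×10¹⁰ m.
L = 4πR_⋆²σT_⋆⁴ = 4π(1.04×10⁹)² × 5.67×10⁻⁸ × (8280)⁴ = 3.62×10²⁷ W.
S = L/(4πd²) = 4.30×10⁵ W m⁻².
Energy balance: absorbed = emitted ⇒ πR²·S(1−A) = 4πR²·σT_eq⁴, so T_eq⁴ = S(1−A)/(4σ).
T_eq = [4.30×10⁵ × 0.53 / (4 × 5.67×10⁻⁸)]^(1/4) = (1.01×10¹²)^(1/4) = 1000 K.

T_eq ≈ 1000 K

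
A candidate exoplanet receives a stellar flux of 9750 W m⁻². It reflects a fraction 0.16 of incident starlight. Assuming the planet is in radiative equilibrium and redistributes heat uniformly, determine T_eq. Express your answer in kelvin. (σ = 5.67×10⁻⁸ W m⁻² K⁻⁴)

Energy balance: absorbed = emitted ⇒ πR²·S(1−A) = 4πR²·σT_eq⁴, so T_eq⁴ = S(1−A)/(4σ).
T_eq = [9750 × 0.84 / (4 × 5.67×10⁻⁸)]^(1/4) = (3.61×10¹⁰)^(1/4) = 436 K.

T_eq ≈ 436 K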